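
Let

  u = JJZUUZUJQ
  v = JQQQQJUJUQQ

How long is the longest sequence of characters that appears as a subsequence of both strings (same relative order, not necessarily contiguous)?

Taking J at u[1]=v[1] → J at u[2]=v[6] → U at u[4]=v[7] → U at u[5]=v[9] → Q at u[9]=v[11] gives a common subsequence of length 5. Since dp[9][11] = 5, nothing longer is possible.

5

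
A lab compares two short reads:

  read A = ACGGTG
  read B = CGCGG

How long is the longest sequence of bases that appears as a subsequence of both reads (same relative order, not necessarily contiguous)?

Pick C (read A #2, read B #1), then G (read A #3, read B #2), then G (read A #4, read B #4), then G (read A #6, read B #5); all 4 bases appear in both, in order. Since dp[6][5] = 4, nothing longer is possible.

4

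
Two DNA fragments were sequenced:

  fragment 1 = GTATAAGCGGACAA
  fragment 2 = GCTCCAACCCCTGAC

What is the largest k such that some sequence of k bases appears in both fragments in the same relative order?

Taking G (fragment 1 #1, fragment 2 #1); then T (fragment 1 #2, fragment 2 #3); then A (fragment 1 #3, fragment 2 #6); then A (fragment 1 #5, fragment 2 #7); then C (fragment 1 #8, fragment 2 #11); then G (fragment 1 #10, fragment 2 #13); then A (fragment 1 #11, fragment 2 #14); then C (fragment 1 #12, fragment 2 #15) gives a common subsequence of length 8, and the DP table's final entry dp[14][15] is also 8, so no common subsequence is longer.

8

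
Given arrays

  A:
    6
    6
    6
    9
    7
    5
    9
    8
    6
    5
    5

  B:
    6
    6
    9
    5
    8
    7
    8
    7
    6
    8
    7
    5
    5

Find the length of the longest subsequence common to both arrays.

8

Let dp[i][j] be the LCS length of the first i values of A and the first j values of B. dp[i][j] = dp[i-1][j-1]+1 when the i-th and j-th values match, else max(dp[i-1][j], dp[i][j-1]).
    ·  6  6  9  5  8  7  8  7  6  8  7  5  5
 ·  0  0  0  0  0  0  0  0  0  0  0  0  0  0
 6  0  1  1  1  1  1  1  1  1  1  1  1  1  1
 6  0  1  2  2  2  2  2  2  2  2  2  2  2  2
 6  0  1  2  2  2  2  2  2  2  3  3  3  3  3
 9  0  1  2  3  3  3  3  3  3  3  3  3  3  3
 7  0  1  2  3  3  3  4  4  4  4  4  4  4  4
 5  0  1  2  3  4  4  4  4  4  4  4  4  5  5
 9  0  1  2  3  4  4  4  4  4  4  4  4  5  5
 8  0  1  2  3  4  5  5  5  5  5  5  5  5  5
 6  0  1  2  3  4  5  5  5  5  6  6  6  6  6
 5  0  1  2  3  4  5  5  5  5  6  6  6  7  7
 5  0  1  2  3  4  5  5  5  5  6  6  6  7  8
dp[11][13] = 8. One LCS (by backtracking along matches): 6, 6, 9, 7, 8, 6, 5, 5.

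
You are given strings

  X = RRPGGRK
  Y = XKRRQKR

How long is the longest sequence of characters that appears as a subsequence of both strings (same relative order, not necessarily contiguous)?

Let dp[i][j] be the LCS length of the first i characters of X and the first j characters of Y. dp[i][j] = dp[i-1][j-1]+1 when the i-th and j-th characters match, else max(dp[i-1][j], dp[i][j-1]).
    ·  X  K  R  R  Q  K  R
 ·  0  0  0  0  0  0  0  0
 R  0  0  0  1  1  1  1  1
 R  0  0  0  1  2  2  2  2
 P  0  0  0  1  2  2  2  2
 G  0  0  0  1  2  2  2  2
 G  0  0  0  1  2  2  2  2
 R  0  0  0  1  2  2  2  3
 K  0  0  1  1  2  2  3  3
dp[7][7] = 3. One LCS (by backtracking along matches): RRR.

3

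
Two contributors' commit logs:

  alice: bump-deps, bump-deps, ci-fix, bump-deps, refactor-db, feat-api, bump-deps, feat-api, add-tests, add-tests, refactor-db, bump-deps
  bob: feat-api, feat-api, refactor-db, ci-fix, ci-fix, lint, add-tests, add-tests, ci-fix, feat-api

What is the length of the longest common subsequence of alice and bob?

One common subsequence of length 4: feat-api [6,1], feat-api [8,2], add-tests [9,7], add-tests [10,8]. dp[12][10] = 4 confirms this is the maximum.

4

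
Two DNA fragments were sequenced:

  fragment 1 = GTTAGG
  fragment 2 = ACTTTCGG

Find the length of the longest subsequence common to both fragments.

4

Taking T (fragment 1 #2, fragment 2 #4) → T (fragment 1 #3, fragment 2 #5) → G (fragment 1 #5, fragment 2 #7) → G (fragment 1 #6, fragment 2 #8) gives a common subsequence of length 4. dp[6][8] = 4 confirms this is the maximum.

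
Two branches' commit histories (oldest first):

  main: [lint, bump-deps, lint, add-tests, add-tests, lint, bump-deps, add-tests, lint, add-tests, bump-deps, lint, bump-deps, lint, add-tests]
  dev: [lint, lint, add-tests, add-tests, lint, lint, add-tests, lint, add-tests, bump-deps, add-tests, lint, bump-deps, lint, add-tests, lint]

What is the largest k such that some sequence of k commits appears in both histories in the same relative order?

Match lint at main[1]=dev[1], lint at main[3]=dev[2], add-tests at main[4]=dev[3], add-tests at main[5]=dev[4], lint at main[6]=dev[6], add-tests at main[8]=dev[7], lint at main[9]=dev[8], add-tests at main[10]=dev[9], bump-deps at main[11]=dev[10], lint at main[12]=dev[12], bump-deps at main[13]=dev[13], lint at main[14]=dev[14], add-tests at main[15]=dev[15] — 13 commits in the same relative order in both. dp[15][16] = 13 confirms this is the maximum.

13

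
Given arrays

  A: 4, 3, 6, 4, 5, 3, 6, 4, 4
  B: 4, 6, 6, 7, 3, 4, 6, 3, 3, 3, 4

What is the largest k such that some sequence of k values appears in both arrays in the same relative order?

Let dp[i][j] be the LCS length of the first i values of A and the first j values of B. dp[i][j] = dp[i-1][j-1]+1 when the i-th and j-th values match, else max(dp[i-1][j], dp[i][j-1]).
    ·  4  6  6  7  3  4  6  3  3  3  4
 ·  0  0  0  0  0  0  0  0  0  0  0  0
 4  0  1  1  1  1  1  1  1  1  1  1  1
 3  0  1  1  1  1  2  2  2  2  2  2  2
 6  0  1  2  2  2  2  2  3  3  3  3  3
 4  0  1  2  2  2  2  3  3  3  3  3  4
 5  0  1  2  2  2  2  3  3  3  3  3  4
 3  0  1  2  2  2  3  3  3  4  4  4  4
 6  0  1  2  3  3  3  3  4  4  4  4  4
 4  0  1  2  3  3  3  4  4  4  4  4  5
 4  0  1  2  3  3  3  4  4  4  4  4  5
dp[9][11] = 5. One LCS (by backtracking along matches): 4, 3, 6, 3, 4.

5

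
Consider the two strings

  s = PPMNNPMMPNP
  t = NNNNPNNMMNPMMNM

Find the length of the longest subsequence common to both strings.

7

One common subsequence of length 7: P (s #1, t #5); then M (s #3, t #9); then N (s #5, t #10); then P (s #6, t #11); then M (s #7, t #12); then M (s #8, t #13); then N (s #10, t #14). The LCS DP gives dp[11][15] = 7, so this is optimal.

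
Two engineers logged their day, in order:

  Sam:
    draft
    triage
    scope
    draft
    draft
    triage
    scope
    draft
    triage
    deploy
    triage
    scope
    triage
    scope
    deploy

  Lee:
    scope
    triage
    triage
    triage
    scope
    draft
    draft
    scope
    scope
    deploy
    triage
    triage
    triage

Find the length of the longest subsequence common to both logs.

Match triage [2,4], scope [3,5], draft [4,6], draft [5,7], scope [7,9], triage [9,11], triage [11,12], triage [13,13] — 8 tasks in the same relative order in both. dp[15][13] = 8 confirms this is the maximum.

8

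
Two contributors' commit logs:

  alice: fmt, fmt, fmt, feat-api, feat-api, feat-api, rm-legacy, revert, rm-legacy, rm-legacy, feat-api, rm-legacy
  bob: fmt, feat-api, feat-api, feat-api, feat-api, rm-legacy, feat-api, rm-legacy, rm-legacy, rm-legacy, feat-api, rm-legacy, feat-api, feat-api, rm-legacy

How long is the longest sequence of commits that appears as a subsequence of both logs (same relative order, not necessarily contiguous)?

One common subsequence of length 9: fmt (alice #1, bob #1), feat-api (alice #4, bob #4), feat-api (alice #5, bob #5), feat-api (alice #6, bob #7), rm-legacy (alice #7, bob #9), rm-legacy (alice #9, bob #10), rm-legacy (alice #10, bob #12), feat-api (alice #11, bob #14), rm-legacy (alice #12, bob #15). The LCS DP gives dp[12][15] = 9, so this is optimal.

9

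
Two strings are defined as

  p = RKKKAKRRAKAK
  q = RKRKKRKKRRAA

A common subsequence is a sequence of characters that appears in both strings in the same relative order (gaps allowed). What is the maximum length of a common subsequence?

Taking R [1,3] → K [2,4] → K [3,5] → K [4,7] → K [6,8] → R [7,9] → R [8,10] → A [9,11] → A [11,12] gives a common subsequence of length 9, and the DP table's final entry dp[12][12] is also 9, so no common subsequence is longer.

9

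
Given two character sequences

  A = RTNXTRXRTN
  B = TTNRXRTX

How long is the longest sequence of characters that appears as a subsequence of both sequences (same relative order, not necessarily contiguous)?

6

Match T at A[2]=B[2] → N at A[3]=B[3] → R at A[6]=B[4] → X at A[7]=B[5] → R at A[8]=B[6] → T at A[9]=B[7] — 6 characters in the same relative order in both. dp[10][8] = 6 confirms this is the maximum.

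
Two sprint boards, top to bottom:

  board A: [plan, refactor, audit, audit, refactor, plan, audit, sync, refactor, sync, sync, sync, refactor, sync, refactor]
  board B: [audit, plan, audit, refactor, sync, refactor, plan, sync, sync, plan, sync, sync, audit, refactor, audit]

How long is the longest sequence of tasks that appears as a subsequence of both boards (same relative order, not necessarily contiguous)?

10

Match plan [1,2]; then audit [4,3]; then refactor [5,4]; then sync [8,5]; then refactor [9,6]; then sync [10,8]; then sync [11,9]; then sync [12,11]; then sync [14,12]; then refactor [15,14] — 10 tasks in the same relative order in both. Since dp[15][15] = 10, nothing longer is possible.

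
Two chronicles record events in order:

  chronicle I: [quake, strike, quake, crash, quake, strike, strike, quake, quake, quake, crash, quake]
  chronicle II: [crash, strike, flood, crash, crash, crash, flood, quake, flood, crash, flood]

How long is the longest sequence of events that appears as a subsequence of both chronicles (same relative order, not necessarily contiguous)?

Pick strike (chronicle I #2, chronicle II #2) → crash (chronicle I #4, chronicle II #6) → quake (chronicle I #5, chronicle II #8) → crash (chronicle I #11, chronicle II #10); all 4 events appear in both, in order, and the DP table's final entry dp[12][11] is also 4, so no common subsequence is longer.

4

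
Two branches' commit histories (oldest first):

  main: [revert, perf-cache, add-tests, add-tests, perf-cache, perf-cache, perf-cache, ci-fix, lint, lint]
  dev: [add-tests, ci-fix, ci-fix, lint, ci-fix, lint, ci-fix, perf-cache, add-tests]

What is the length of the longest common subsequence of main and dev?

4

Taking add-tests (main #3, dev #1) → ci-fix (main #8, dev #3) → lint (main #9, dev #4) → lint (main #10, dev #6) gives a common subsequence of length 4. The LCS DP gives dp[10][9] = 4, so this is optimal.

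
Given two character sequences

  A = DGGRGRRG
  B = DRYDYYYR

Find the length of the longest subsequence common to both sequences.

3

Let dp[i][j] be the LCS length of the first i characters of A and the first j characters of B. dp[i][j] = dp[i-1][j-1]+1 when the i-th and j-th characters match, else max(dp[i-1][j], dp[i][j-1]).
    ·  D  R  Y  D  Y  Y  Y  R
 ·  0  0  0  0  0  0  0  0  0
 D  0  1  1  1  1  1  1  1  1
 G  0  1  1  1  1  1  1  1  1
 G  0  1  1  1  1  1  1  1  1
 R  0  1  2  2  2  2  2  2  2
 G  0  1  2  2  2  2  2  2  2
 R  0  1  2  2  2  2  2  2  3
 R  0  1  2  2  2  2  2  2  3
 G  0  1  2  2  2  2  2  2  3
dp[8][8] = 3. One LCS (by backtracking along matches): DRR.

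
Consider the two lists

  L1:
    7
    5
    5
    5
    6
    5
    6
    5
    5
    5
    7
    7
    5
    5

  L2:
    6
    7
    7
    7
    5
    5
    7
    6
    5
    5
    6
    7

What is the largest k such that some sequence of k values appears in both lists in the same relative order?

7

Match 7 [1,4], 5 [2,5], 5 [3,6], 5 [4,9], 5 [6,10], 6 [7,11], 7 [12,12] — 7 values in the same relative order in both, and the DP table's final entry dp[14][12] is also 7, so no common subsequence is longer.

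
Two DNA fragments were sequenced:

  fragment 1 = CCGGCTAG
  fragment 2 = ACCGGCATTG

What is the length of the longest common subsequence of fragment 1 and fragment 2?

7

Match C (fragment 1 #1, fragment 2 #2); then C (fragment 1 #2, fragment 2 #3); then G (fragment 1 #3, fragment 2 #4); then G (fragment 1 #4, fragment 2 #5); then C (fragment 1 #5, fragment 2 #6); then T (fragment 1 #6, fragment 2 #9); then G (fragment 1 #8, fragment 2 #10) — 7 bases in the same relative order in both, and the DP table's final entry dp[8][10] is also 7, so no common subsequence is longer.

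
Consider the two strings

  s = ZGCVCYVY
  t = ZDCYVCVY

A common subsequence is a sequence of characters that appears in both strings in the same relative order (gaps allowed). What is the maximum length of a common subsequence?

Let dp[i][j] be the LCS length of the first i characters of s and the first j characters of t. dp[i][j] = dp[i-1][j-1]+1 when the i-th and j-th characters match, else max(dp[i-1][j], dp[i][j-1]).
    ·  Z  D  C  Y  V  C  V  Y
 ·  0  0  0  0  0  0  0  0  0
 Z  0  1  1  1  1  1  1  1  1
 G  0  1  1  1  1  1  1  1  1
 C  0  1  1  2  2  2  2  2  2
 V  0  1  1  2  2  3  3  3  3
 C  0  1  1  2  2  3  4  4  4
 Y  0  1  1  2  3  3  4  4  5
 V  0  1  1  2  3  4  4  5  5
 Y  0  1  1  2  3  4  4  5  6
dp[8][8] = 6. One LCS (by backtracking along matches): ZCVCVY.

6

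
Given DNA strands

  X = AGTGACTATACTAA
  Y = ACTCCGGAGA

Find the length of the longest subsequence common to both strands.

6

Let dp[i][j] be the LCS length of the first i bases of X and the first j bases of Y. dp[i][j] = dp[i-1][j-1]+1 when the i-th and j-th bases match, else max(dp[i-1][j], dp[i][j-1]).
    ·  A  C  T  C  C  G  G  A  G  A
 ·  0  0  0  0  0  0  0  0  0  0  0
 A  0  1  1  1  1  1  1  1  1  1  1
 G  0  1  1  1  1  1  2  2  2  2  2
 T  0  1  1  2  2  2  2  2  2  2  2
 G  0  1  1  2  2  2  3  3  3  3  3
 A  0  1  1  2  2  2  3  3  4  4  4
 C  0  1  2  2  3  3  3  3  4  4  4
 T  0  1  2  3  3  3  3  3  4  4  4
 A  0  1  2  3  3  3  3  3  4  4  5
 T  0  1  2  3  3  3  3  3  4  4  5
 A  0  1  2  3  3  3  3  3  4  4  5
 C  0  1  2  3  4  4  4  4  4  4  5
 T  0  1  2  3  4  4  4  4  4  4  5
 A  0  1  2  3  4  4  4  4  5  5  5
 A  0  1  2  3  4  4  4  4  5  5  6
dp[14][10] = 6. One LCS (by backtracking along matches): ATCCAA.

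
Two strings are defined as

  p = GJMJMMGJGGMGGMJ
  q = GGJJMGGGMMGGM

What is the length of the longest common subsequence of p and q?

Match G (p #1, q #2); then J (p #2, q #3); then J (p #4, q #4); then M (p #6, q #5); then G (p #7, q #6); then G (p #9, q #7); then G (p #10, q #8); then M (p #11, q #10); then G (p #12, q #11); then G (p #13, q #12); then M (p #14, q #13) — 11 characters in the same relative order in both. Since dp[15][13] = 11, nothing longer is possible.

11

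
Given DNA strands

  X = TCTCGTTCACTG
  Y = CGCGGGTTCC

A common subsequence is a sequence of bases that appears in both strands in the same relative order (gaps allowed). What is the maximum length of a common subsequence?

Let dp[i][j] be the LCS length of the first i bases of X and the first j bases of Y. dp[i][j] = dp[i-1][j-1]+1 when the i-th and j-th bases match, else max(dp[i-1][j], dp[i][j-1]).
    ·  C  G  C  G  G  G  T  T  C  C
 ·  0  0  0  0  0  0  0  0  0  0  0
 T  0  0  0  0  0  0  0  1  1  1  1
 C  0  1  1  1  1  1  1  1  1  2  2
 T  0  1  1  1  1  1  1  2  2  2  2
 C  0  1  1  2  2  2  2  2  2  3  3
 G  0  1  2  2  3  3  3  3  3  3  3
 T  0  1  2  2  3  3  3  4  4  4  4
 T  0  1  2  2  3  3  3  4  5  5  5
 C  0  1  2  3  3  3  3  4  5  6  6
 A  0  1  2  3  3  3  3  4  5  6  6
 C  0  1  2  3  3  3  3  4  5  6  7
 T  0  1  2  3  3  3  3  4  5  6  7
 G  0  1  2  3  4  4  4  4  5  6  7
dp[12][10] = 7. One LCS (by backtracking along matches): CCGTTCC.

7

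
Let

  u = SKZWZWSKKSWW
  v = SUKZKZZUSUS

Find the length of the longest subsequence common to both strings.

Let dp[i][j] be the LCS length of the first i characters of u and the first j characters of v. dp[i][j] = dp[i-1][j-1]+1 when the i-th and j-th characters match, else max(dp[i-1][j], dp[i][j-1]).
    ·  S  U  K  Z  K  Z  Z  U  S  U  S
 ·  0  0  0  0  0  0  0  0  0  0  0  0
 S  0  1  1  1  1  1  1  1  1  1  1  1
 K  0  1  1  2  2  2  2  2  2  2  2  2
 Z  0  1  1  2  3  3  3  3  3  3  3  3
 W  0  1  1  2  3  3  3  3  3  3  3  3
 Z  0  1  1  2  3  3  4  4  4  4  4  4
 W  0  1  1  2  3  3  4  4  4  4  4  4
 S  0  1  1  2  3  3  4  4  4  5  5  5
 K  0  1  1  2  3  4  4  4  4  5  5  5
 K  0  1  1  2  3  4  4  4  4  5  5  5
 S  0  1  1  2  3  4  4  4  4  5  5  6
 W  0  1  1  2  3  4  4  4  4  5  5  6
 W  0  1  1  2  3  4  4  4  4  5  5  6
dp[12][11] = 6. One LCS (by backtracking along matches): SKZZSS.

6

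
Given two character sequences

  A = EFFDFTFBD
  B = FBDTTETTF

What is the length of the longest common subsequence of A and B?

Let dp[i][j] be the LCS length of the first i characters of A and the first j characters of B. dp[i][j] = dp[i-1][j-1]+1 when the i-th and j-th characters match, else max(dp[i-1][j], dp[i][j-1]).
    ·  F  B  D  T  T  E  T  T  F
 ·  0  0  0  0  0  0  0  0  0  0
 E  0  0  0  0  0  0  1  1  1  1
 F  0  1  1  1  1  1  1  1  1  2
 F  0  1  1  1  1  1  1  1  1  2
 D  0  1  1  2  2  2  2  2  2  2
 F  0  1  1  2  2  2  2  2  2  3
 T  0  1  1  2  3  3  3  3  3  3
 F  0  1  1  2  3  3  3  3  3  4
 B  0  1  2  2  3  3  3  3  3  4
 D  0  1  2  3  3  3  3  3  3  4
dp[9][9] = 4. One LCS (by backtracking along matches): FDTF.

4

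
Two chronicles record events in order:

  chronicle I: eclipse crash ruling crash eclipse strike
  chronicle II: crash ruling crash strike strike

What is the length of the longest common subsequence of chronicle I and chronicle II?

Match crash [2,1], then ruling [3,2], then crash [4,3], then strike [6,5] — 4 events in the same relative order in both, and the DP table's final entry dp[6][5] is also 4, so no common subsequence is longer.

4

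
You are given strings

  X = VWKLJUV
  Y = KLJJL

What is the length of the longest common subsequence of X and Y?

Let dp[i][j] be the LCS length of the first i characters of X and the first j characters of Y. dp[i][j] = dp[i-1][j-1]+1 when the i-th and j-th characters match, else max(dp[i-1][j], dp[i][j-1]).
    ·  K  L  J  J  L
 ·  0  0  0  0  0  0
 V  0  0  0  0  0  0
 W  0  0  0  0  0  0
 K  0  1  1  1  1  1
 L  0  1  2  2  2  2
 J  0  1  2  3  3  3
 U  0  1  2  3  3  3
 V  0  1  2  3  3  3
dp[7][5] = 3. One LCS (by backtracking along matches): KLJ.

3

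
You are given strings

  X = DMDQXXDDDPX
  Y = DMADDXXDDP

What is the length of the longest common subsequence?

One common subsequence of length 8: D [1,1], M [2,2], D [3,5], X [5,6], X [6,7], D [8,8], D [9,9], P [10,10]. Since dp[11][10] = 8, nothing longer is possible.

8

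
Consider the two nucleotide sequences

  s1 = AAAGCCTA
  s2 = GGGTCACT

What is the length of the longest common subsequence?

4

Let dp[i][j] be the LCS length of the first i bases of s1 and the first j bases of s2. dp[i][j] = dp[i-1][j-1]+1 when the i-th and j-th bases match, else max(dp[i-1][j], dp[i][j-1]).
    ·  G  G  G  T  C  A  C  T
 ·  0  0  0  0  0  0  0  0  0
 A  0  0  0  0  0  0  1  1  1
 A  0  0  0  0  0  0  1  1  1
 A  0  0  0  0  0  0  1  1  1
 G  0  1  1  1  1  1  1  1  1
 C  0  1  1  1  1  2  2  2  2
 C  0  1  1  1  1  2  2  3  3
 T  0  1  1  1  2  2  2  3  4
 A  0  1  1  1  2  2  3  3  4
dp[8][8] = 4. One LCS (by backtracking along matches): GCCT.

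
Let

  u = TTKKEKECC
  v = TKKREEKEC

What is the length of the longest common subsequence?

Let dp[i][j] be the LCS length of the first i characters of u and the first j characters of v. dp[i][j] = dp[i-1][j-1]+1 when the i-th and j-th characters match, else max(dp[i-1][j], dp[i][j-1]).
    ·  T  K  K  R  E  E  K  E  C
 ·  0  0  0  0  0  0  0  0  0  0
 T  0  1  1  1  1  1  1  1  1  1
 T  0  1  1  1  1  1  1  1  1  1
 K  0  1  2  2  2  2  2  2  2  2
 K  0  1  2  3  3  3  3  3  3  3
 E  0  1  2  3  3  4  4  4  4  4
 K  0  1  2  3  3  4  4  5  5  5
 E  0  1  2  3  3  4  5  5  6  6
 C  0  1  2  3  3  4  5  5  6  7
 C  0  1  2  3  3  4  5  5  6  7
dp[9][9] = 7. One LCS (by backtracking along matches): TKKEKEC.

7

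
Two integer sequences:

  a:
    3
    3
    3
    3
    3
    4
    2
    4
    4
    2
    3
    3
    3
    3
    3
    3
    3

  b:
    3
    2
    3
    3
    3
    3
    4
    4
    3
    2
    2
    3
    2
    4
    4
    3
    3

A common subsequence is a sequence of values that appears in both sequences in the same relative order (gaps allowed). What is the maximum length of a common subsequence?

11

Taking 3 [1,1], then 3 [2,3], then 3 [3,4], then 3 [4,5], then 3 [5,6], then 4 [6,8], then 2 [7,13], then 4 [8,14], then 4 [9,15], then 3 [16,16], then 3 [17,17] gives a common subsequence of length 11, and the DP table's final entry dp[17][17] is also 11, so no common subsequence is longer.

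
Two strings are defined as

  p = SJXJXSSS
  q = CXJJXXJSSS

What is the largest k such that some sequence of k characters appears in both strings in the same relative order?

Let dp[i][j] be the LCS length of the first i characters of p and the first j characters of q. dp[i][j] = dp[i-1][j-1]+1 when the i-th and j-th characters match, else max(dp[i-1][j], dp[i][j-1]).
    ·  C  X  J  J  X  X  J  S  S  S
 ·  0  0  0  0  0  0  0  0  0  0  0
 S  0  0  0  0  0  0  0  0  1  1  1
 J  0  0  0  1  1  1  1  1  1  1  1
 X  0  0  1  1  1  2  2  2  2  2  2
 J  0  0  1  2  2  2  2  3  3  3  3
 X  0  0  1  2  2  3  3  3  3  3  3
 S  0  0  1  2  2  3  3  3  4  4  4
 S  0  0  1  2  2  3  3  3  4  5  5
 S  0  0  1  2  2  3  3  3  4  5  6
dp[8][10] = 6. One LCS (by backtracking along matches): JXJSSS.

6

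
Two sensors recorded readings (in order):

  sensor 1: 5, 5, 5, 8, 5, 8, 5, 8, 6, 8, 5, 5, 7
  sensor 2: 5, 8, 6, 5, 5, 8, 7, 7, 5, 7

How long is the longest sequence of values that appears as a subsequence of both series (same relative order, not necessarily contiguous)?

Pick 5 (sensor 1 #3, sensor 2 #1), 8 (sensor 1 #4, sensor 2 #2), 5 (sensor 1 #5, sensor 2 #4), 5 (sensor 1 #7, sensor 2 #5), 8 (sensor 1 #8, sensor 2 #6), 5 (sensor 1 #12, sensor 2 #9), 7 (sensor 1 #13, sensor 2 #10); all 7 values appear in both, in order. The LCS DP gives dp[13][10] = 7, so this is optimal.

7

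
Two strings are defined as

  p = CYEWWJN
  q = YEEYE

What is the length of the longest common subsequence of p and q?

2

Let dp[i][j] be the LCS length of the first i characters of p and the first j characters of q. dp[i][j] = dp[i-1][j-1]+1 when the i-th and j-th characters match, else max(dp[i-1][j], dp[i][j-1]).
    ·  Y  E  E  Y  E
 ·  0  0  0  0  0  0
 C  0  0  0  0  0  0
 Y  0  1  1  1  1  1
 E  0  1  2  2  2  2
 W  0  1  2  2  2  2
 W  0  1  2  2  2  2
 J  0  1  2  2  2  2
 N  0  1  2  2  2  2
dp[7][5] = 2. One LCS (by backtracking along matches): YE.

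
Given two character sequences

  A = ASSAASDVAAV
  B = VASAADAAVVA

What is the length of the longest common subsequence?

8

Let dp[i][j] be the LCS length of the first i characters of A and the first j characters of B. dp[i][j] = dp[i-1][j-1]+1 when the i-th and j-th characters match, else max(dp[i-1][j], dp[i][j-1]).
    ·  V  A  S  A  A  D  A  A  V  V  A
 ·  0  0  0  0  0  0  0  0  0  0  0  0
 A  0  0  1  1  1  1  1  1  1  1  1  1
 S  0  0  1  2  2  2  2  2  2  2  2  2
 S  0  0  1  2  2  2  2  2  2  2  2  2
 A  0  0  1  2  3  3  3  3  3  3  3  3
 A  0  0  1  2  3  4  4  4  4  4  4  4
 S  0  0  1  2  3  4  4  4  4  4  4  4
 D  0  0  1  2  3  4  5  5  5  5  5  5
 V  0  1  1  2  3  4  5  5  5  6  6  6
 A  0  1  2  2  3  4  5  6  6  6  6  7
 A  0  1  2  2  3  4  5  6  7  7  7  7
 V  0  1  2  2  3  4  5  6  7  8  8  8
dp[11][11] = 8. One LCS (by backtracking along matches): ASAADAAV.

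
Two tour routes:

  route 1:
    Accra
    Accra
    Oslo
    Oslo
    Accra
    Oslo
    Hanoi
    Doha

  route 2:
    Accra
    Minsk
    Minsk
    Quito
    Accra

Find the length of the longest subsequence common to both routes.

2

Pick Accra [1,1]; then Accra [5,5]; all 2 stops appear in both, in order. Since dp[8][5] = 2, nothing longer is possible.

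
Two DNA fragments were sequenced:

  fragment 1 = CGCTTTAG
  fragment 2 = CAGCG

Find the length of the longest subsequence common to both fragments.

Taking C (fragment 1 #1, fragment 2 #1), G (fragment 1 #2, fragment 2 #3), C (fragment 1 #3, fragment 2 #4), G (fragment 1 #8, fragment 2 #5) gives a common subsequence of length 4. The LCS DP gives dp[8][5] = 4, so this is optimal.

4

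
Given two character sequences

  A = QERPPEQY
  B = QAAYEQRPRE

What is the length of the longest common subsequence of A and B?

5

Match Q (A #1, B #1), E (A #2, B #5), R (A #3, B #7), P (A #4, B #8), E (A #6, B #10) — 5 characters in the same relative order in both. dp[8][10] = 5 confirms this is the maximum.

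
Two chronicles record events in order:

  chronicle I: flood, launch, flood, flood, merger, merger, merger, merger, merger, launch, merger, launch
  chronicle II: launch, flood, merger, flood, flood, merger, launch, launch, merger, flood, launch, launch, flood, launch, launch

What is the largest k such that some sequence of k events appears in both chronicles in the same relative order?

7

Pick flood at chronicle I[1]=chronicle II[2] → flood at chronicle I[3]=chronicle II[4] → flood at chronicle I[4]=chronicle II[5] → merger at chronicle I[5]=chronicle II[6] → merger at chronicle I[6]=chronicle II[9] → launch at chronicle I[10]=chronicle II[14] → launch at chronicle I[12]=chronicle II[15]; all 7 events appear in both, in order. Since dp[12][15] = 7, nothing longer is possible.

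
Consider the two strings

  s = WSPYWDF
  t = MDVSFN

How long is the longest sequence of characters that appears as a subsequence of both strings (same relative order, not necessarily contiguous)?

One common subsequence of length 2: S at s[2]=t[4]; then F at s[7]=t[5]. dp[7][6] = 2 confirms this is the maximum.

2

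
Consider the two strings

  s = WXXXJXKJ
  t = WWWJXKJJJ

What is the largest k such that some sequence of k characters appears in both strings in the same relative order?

5

Let dp[i][j] be the LCS length of the first i characters of s and the first j characters of t. dp[i][j] = dp[i-1][j-1]+1 when the i-th and j-th characters match, else max(dp[i-1][j], dp[i][j-1]).
    ·  W  W  W  J  X  K  J  J  J
 ·  0  0  0  0  0  0  0  0  0  0
 W  0  1  1  1  1  1  1  1  1  1
 X  0  1  1  1  1  2  2  2  2  2
 X  0  1  1  1  1  2  2  2  2  2
 X  0  1  1  1  1  2  2  2  2  2
 J  0  1  1  1  2  2  2  3  3  3
 X  0  1  1  1  2  3  3  3  3  3
 K  0  1  1  1  2  3  4  4  4  4
 J  0  1  1  1  2  3  4  5  5  5
dp[8][9] = 5. One LCS (by backtracking along matches): WJXKJ.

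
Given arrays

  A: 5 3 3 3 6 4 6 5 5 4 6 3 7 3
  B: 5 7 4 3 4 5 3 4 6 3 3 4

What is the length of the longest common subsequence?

Match 5 (A #1, B #1) → 3 (A #4, B #4) → 4 (A #6, B #5) → 5 (A #8, B #6) → 4 (A #10, B #8) → 6 (A #11, B #9) → 3 (A #12, B #10) → 3 (A #14, B #11) — 8 values in the same relative order in both. The LCS DP gives dp[14][12] = 8, so this is optimal.

8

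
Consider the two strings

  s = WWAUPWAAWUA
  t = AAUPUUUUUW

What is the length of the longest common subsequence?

Pick A [3,2], then U [4,3], then P [5,4], then W [9,10]; all 4 characters appear in both, in order, and the DP table's final entry dp[11][10] is also 4, so no common subsequence is longer.

4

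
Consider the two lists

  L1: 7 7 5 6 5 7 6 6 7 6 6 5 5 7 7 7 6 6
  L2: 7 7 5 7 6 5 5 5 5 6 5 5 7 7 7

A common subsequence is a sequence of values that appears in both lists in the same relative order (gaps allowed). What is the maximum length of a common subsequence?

11

Pick 7 [1,1], then 7 [2,2], then 5 [3,3], then 6 [4,5], then 5 [5,9], then 6 [11,10], then 5 [12,11], then 5 [13,12], then 7 [14,13], then 7 [15,14], then 7 [16,15]; all 11 values appear in both, in order. dp[18][15] = 11 confirms this is the maximum.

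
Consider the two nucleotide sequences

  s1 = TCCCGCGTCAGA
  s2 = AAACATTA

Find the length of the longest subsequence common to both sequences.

Match T [1,6], then T [8,7], then A [12,8] — 3 bases in the same relative order in both. The LCS DP gives dp[12][8] = 3, so this is optimal.

3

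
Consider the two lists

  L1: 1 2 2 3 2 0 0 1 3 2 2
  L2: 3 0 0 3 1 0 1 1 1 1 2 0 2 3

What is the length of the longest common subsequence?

One common subsequence of length 6: 3 (L1 #4, L2 #1), then 0 (L1 #6, L2 #3), then 0 (L1 #7, L2 #6), then 1 (L1 #8, L2 #10), then 2 (L1 #10, L2 #11), then 2 (L1 #11, L2 #13), and the DP table's final entry dp[11][14] is also 6, so no common subsequence is longer.

6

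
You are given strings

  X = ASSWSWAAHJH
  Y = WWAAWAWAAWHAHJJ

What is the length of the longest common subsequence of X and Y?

One common subsequence of length 7: A (X #1, Y #4), W (X #4, Y #5), W (X #6, Y #7), A (X #7, Y #9), A (X #8, Y #12), H (X #9, Y #13), J (X #10, Y #15). dp[11][15] = 7 confirms this is the maximum.

7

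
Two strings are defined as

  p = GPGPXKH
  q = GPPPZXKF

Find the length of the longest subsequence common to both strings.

5

Pick G (p #1, q #1), then P (p #2, q #3), then P (p #4, q #4), then X (p #5, q #6), then K (p #6, q #7); all 5 characters appear in both, in order. Since dp[7][8] = 5, nothing longer is possible.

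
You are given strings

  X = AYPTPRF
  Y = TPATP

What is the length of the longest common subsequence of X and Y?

3

One common subsequence of length 3: A at X[1]=Y[3] → T at X[4]=Y[4] → P at X[5]=Y[5]. Since dp[7][5] = 3, nothing longer is possible.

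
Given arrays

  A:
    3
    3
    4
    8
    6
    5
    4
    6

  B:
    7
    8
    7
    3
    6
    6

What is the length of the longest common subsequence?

One common subsequence of length 3: 3 (A #2, B #4), 6 (A #5, B #5), 6 (A #8, B #6). dp[8][6] = 3 confirms this is the maximum.

3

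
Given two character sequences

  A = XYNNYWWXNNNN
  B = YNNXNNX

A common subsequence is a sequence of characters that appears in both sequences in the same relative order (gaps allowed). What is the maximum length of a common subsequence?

6

Match Y (A #2, B #1); then N (A #3, B #2); then N (A #4, B #3); then X (A #8, B #4); then N (A #9, B #5); then N (A #10, B #6) — 6 characters in the same relative order in both. dp[12][7] = 6 confirms this is the maximum.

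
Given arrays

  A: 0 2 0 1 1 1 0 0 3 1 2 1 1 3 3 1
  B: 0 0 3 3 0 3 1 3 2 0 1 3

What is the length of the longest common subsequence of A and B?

Pick 0 (A #1, B #1), then 0 (A #3, B #2), then 0 (A #8, B #5), then 3 (A #9, B #6), then 1 (A #10, B #7), then 2 (A #11, B #9), then 1 (A #13, B #11), then 3 (A #15, B #12); all 8 values appear in both, in order, and the DP table's final entry dp[16][12] is also 8, so no common subsequence is longer.

8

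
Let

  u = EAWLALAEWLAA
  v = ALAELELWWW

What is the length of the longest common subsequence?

6

Match A at u[2]=v[1] → L at u[4]=v[2] → A at u[5]=v[3] → L at u[6]=v[5] → E at u[8]=v[6] → W at u[9]=v[10] — 6 characters in the same relative order in both. dp[12][10] = 6 confirms this is the maximum.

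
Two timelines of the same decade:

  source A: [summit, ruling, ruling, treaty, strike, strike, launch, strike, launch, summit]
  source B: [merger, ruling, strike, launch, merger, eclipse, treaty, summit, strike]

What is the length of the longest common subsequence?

Match ruling [3,2] → strike [6,3] → launch [7,4] → strike [8,9] — 4 events in the same relative order in both. dp[10][9] = 4 confirms this is the maximum.

4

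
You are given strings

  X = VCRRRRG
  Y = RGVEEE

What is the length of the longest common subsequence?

2

Let dp[i][j] be the LCS length of the first i characters of X and the first j characters of Y. dp[i][j] = dp[i-1][j-1]+1 when the i-th and j-th characters match, else max(dp[i-1][j], dp[i][j-1]).
    ·  R  G  V  E  E  E
 ·  0  0  0  0  0  0  0
 V  0  0  0  1  1  1  1
 C  0  0  0  1  1  1  1
 R  0  1  1  1  1  1  1
 R  0  1  1  1  1  1  1
 R  0  1  1  1  1  1  1
 R  0  1  1  1  1  1  1
 G  0  1  2  2  2  2  2
dp[7][6] = 2. One LCS (by backtracking along matches): RG.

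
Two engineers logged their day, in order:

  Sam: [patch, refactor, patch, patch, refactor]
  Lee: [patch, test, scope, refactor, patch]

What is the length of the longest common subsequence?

One common subsequence of length 3: patch at Sam[1]=Lee[1], refactor at Sam[2]=Lee[4], patch at Sam[4]=Lee[5], and the DP table's final entry dp[5][5] is also 3, so no common subsequence is longer.

3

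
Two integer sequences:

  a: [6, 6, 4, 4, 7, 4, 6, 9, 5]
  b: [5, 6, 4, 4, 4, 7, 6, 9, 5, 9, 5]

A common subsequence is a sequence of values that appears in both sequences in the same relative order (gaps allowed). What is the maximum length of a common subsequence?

7

Let dp[i][j] be the LCS length of the first i values of a and the first j values of b. dp[i][j] = dp[i-1][j-1]+1 when the i-th and j-th values match, else max(dp[i-1][j], dp[i][j-1]).
    ·  5  6  4  4  4  7  6  9  5  9  5
 ·  0  0  0  0  0  0  0  0  0  0  0  0
 6  0  0  1  1  1  1  1  1  1  1  1  1
 6  0  0  1  1  1  1  1  2  2  2  2  2
 4  0  0  1  2  2  2  2  2  2  2  2  2
 4  0  0  1  2  3  3  3  3  3  3  3  3
 7  0  0  1  2  3  3  4  4  4  4  4  4
 4  0  0  1  2  3  4  4  4  4  4  4  4
 6  0  0  1  2  3  4  4  5  5  5  5  5
 9  0  0  1  2  3  4  4  5  6  6  6  6
 5  0  1  1  2  3  4  4  5  6  7  7  7
dp[9][11] = 7. One LCS (by backtracking along matches): 6, 4, 4, 7, 6, 9, 5.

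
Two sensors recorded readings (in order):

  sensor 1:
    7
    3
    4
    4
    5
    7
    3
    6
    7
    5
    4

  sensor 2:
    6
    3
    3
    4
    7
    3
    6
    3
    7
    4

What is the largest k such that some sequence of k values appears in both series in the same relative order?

Taking 3 at sensor 1[2]=sensor 2[3], then 4 at sensor 1[4]=sensor 2[4], then 7 at sensor 1[6]=sensor 2[5], then 3 at sensor 1[7]=sensor 2[6], then 6 at sensor 1[8]=sensor 2[7], then 7 at sensor 1[9]=sensor 2[9], then 4 at sensor 1[11]=sensor 2[10] gives a common subsequence of length 7. Since dp[11][10] = 7, nothing longer is possible.

7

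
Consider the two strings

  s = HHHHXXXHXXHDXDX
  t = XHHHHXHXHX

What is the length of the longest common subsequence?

9

One common subsequence of length 9: H (s #1, t #2) → H (s #2, t #3) → H (s #3, t #4) → H (s #4, t #5) → X (s #7, t #6) → H (s #8, t #7) → X (s #10, t #8) → H (s #11, t #9) → X (s #15, t #10), and the DP table's final entry dp[15][10] is also 9, so no common subsequence is longer.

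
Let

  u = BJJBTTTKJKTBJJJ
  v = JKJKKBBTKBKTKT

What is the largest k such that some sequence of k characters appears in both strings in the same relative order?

Taking J (u #2, v #1) → J (u #3, v #3) → B (u #4, v #7) → T (u #5, v #8) → T (u #7, v #12) → K (u #10, v #13) → T (u #11, v #14) gives a common subsequence of length 7. dp[15][14] = 7 confirms this is the maximum.

7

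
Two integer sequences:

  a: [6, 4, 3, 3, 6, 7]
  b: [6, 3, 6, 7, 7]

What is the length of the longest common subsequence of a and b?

4

One common subsequence of length 4: 6 at a[1]=b[1]; then 3 at a[4]=b[2]; then 6 at a[5]=b[3]; then 7 at a[6]=b[5]. The LCS DP gives dp[6][5] = 4, so this is optimal.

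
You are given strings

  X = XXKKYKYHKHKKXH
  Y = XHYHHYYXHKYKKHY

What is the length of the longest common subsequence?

8

Taking X (X #1, Y #1) → Y (X #5, Y #6) → Y (X #7, Y #7) → H (X #8, Y #9) → K (X #9, Y #10) → K (X #11, Y #12) → K (X #12, Y #13) → H (X #14, Y #14) gives a common subsequence of length 8, and the DP table's final entry dp[14][15] is also 8, so no common subsequence is longer.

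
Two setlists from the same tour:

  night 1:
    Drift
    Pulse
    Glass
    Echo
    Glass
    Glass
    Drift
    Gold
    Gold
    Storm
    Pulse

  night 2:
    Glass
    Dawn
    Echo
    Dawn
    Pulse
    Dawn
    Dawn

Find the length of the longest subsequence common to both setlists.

3

Match Glass (night 1 #3, night 2 #1); then Echo (night 1 #4, night 2 #3); then Pulse (night 1 #11, night 2 #5) — 3 songs in the same relative order in both. Since dp[11][7] = 3, nothing longer is possible.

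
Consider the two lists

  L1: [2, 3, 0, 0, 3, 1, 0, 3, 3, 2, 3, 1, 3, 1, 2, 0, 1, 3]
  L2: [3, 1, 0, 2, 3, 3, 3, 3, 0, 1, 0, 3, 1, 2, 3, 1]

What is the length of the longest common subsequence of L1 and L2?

11

One common subsequence of length 11: 3 (L1 #2, L2 #1) → 0 (L1 #3, L2 #3) → 3 (L1 #5, L2 #5) → 3 (L1 #8, L2 #6) → 3 (L1 #9, L2 #7) → 3 (L1 #11, L2 #8) → 1 (L1 #12, L2 #10) → 3 (L1 #13, L2 #12) → 1 (L1 #14, L2 #13) → 2 (L1 #15, L2 #14) → 1 (L1 #17, L2 #16). Since dp[18][16] = 11, nothing longer is possible.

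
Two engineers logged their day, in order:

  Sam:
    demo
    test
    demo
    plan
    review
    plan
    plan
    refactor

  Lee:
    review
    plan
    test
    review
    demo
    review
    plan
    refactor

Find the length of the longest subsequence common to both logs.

5

One common subsequence of length 5: test at Sam[2]=Lee[3], demo at Sam[3]=Lee[5], review at Sam[5]=Lee[6], plan at Sam[7]=Lee[7], refactor at Sam[8]=Lee[8]. The LCS DP gives dp[8][8] = 5, so this is optimal.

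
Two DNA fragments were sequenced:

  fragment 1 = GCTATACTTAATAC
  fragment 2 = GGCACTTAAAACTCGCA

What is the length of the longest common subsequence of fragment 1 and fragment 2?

Match G [1,2], C [2,3], A [6,4], C [7,5], T [8,6], T [9,7], A [10,10], A [11,11], T [12,13], A [13,17] — 10 bases in the same relative order in both, and the DP table's final entry dp[14][17] is also 10, so no common subsequence is longer.

10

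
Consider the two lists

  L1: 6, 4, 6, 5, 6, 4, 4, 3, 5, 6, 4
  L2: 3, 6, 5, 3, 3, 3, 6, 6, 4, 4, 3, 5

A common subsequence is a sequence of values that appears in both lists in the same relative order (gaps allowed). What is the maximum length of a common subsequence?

7

Let dp[i][j] be the LCS length of the first i values of L1 and the first j values of L2. dp[i][j] = dp[i-1][j-1]+1 when the i-th and j-th values match, else max(dp[i-1][j], dp[i][j-1]).
    ·  3  6  5  3  3  3  6  6  4  4  3  5
 ·  0  0  0  0  0  0  0  0  0  0  0  0  0
 6  0  0  1  1  1  1  1  1  1  1  1  1  1
 4  0  0  1  1  1  1  1  1  1  2  2  2  2
 6  0  0  1  1  1  1  1  2  2  2  2  2  2
 5  0  0  1  2  2  2  2  2  2  2  2  2  3
 6  0  0  1  2  2  2  2  3  3  3  3  3  3
 4  0  0  1  2  2  2  2  3  3  4  4  4  4
 4  0  0  1  2  2  2  2  3  3  4  5  5  5
 3  0  1  1  2  3  3  3  3  3  4  5  6  6
 5  0  1  1  2  3  3  3  3  3  4  5  6  7
 6  0  1  2  2  3  3  3  4  4  4  5  6  7
 4  0  1  2  2  3  3  3  4  4  5  5  6  7
dp[11][12] = 7. One LCS (by backtracking along matches): 6, 6, 6, 4, 4, 3, 5.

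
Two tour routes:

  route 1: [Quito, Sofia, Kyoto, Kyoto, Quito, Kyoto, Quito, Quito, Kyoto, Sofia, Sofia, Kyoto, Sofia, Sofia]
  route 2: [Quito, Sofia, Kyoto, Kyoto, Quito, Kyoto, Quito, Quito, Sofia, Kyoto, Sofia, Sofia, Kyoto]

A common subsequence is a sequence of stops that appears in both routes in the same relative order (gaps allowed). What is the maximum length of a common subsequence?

One common subsequence of length 12: Quito at route 1[1]=route 2[1] → Sofia at route 1[2]=route 2[2] → Kyoto at route 1[3]=route 2[3] → Kyoto at route 1[4]=route 2[4] → Quito at route 1[5]=route 2[5] → Kyoto at route 1[6]=route 2[6] → Quito at route 1[7]=route 2[7] → Quito at route 1[8]=route 2[8] → Kyoto at route 1[9]=route 2[10] → Sofia at route 1[10]=route 2[11] → Sofia at route 1[11]=route 2[12] → Kyoto at route 1[12]=route 2[13]. Since dp[14][13] = 12, nothing longer is possible.

12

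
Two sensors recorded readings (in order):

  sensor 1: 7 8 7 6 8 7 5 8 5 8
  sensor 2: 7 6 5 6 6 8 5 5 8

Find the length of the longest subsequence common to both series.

Let dp[i][j] be the LCS length of the first i values of sensor 1 and the first j values of sensor 2. dp[i][j] = dp[i-1][j-1]+1 when the i-th and j-th values match, else max(dp[i-1][j], dp[i][j-1]).
    ·  7  6  5  6  6  8  5  5  8
 ·  0  0  0  0  0  0  0  0  0  0
 7  0  1  1  1  1  1  1  1  1  1
 8  0  1  1  1  1  1  2  2  2  2
 7  0  1  1  1  1  1  2  2  2  2
 6  0  1  2  2  2  2  2  2  2  2
 8  0  1  2  2  2  2  3  3  3  3
 7  0  1  2  2  2  2  3  3  3  3
 5  0  1  2  3  3  3  3  4  4  4
 8  0  1  2  3  3  3  4  4  4  5
 5  0  1  2  3  3  3  4  5  5  5
 8  0  1  2  3  3  3  4  5  5  6
dp[10][9] = 6. One LCS (by backtracking along matches): 7, 6, 8, 5, 5, 8.

6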